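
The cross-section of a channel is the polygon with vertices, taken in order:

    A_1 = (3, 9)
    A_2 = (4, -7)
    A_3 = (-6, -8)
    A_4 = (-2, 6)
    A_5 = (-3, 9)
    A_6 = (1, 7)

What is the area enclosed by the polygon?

112.5

Apply the shoelace (surveyor's) formula: 2A = Σ (x_i·y_{i+1} − x_{i+1}·y_i), indices taken mod 6.
Σ = (-57) + (-74) + (-52) + (0) + (-30) + (-12) = -225
Area = |Σ|/2 = 112.5.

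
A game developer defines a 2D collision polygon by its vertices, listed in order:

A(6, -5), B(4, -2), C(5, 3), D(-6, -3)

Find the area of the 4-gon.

40.5

Apply the shoelace formula: 2A = Σ (x_i·y_{i+1} − x_{i+1}·y_i), indices taken mod 4.
Cross-terms: 8, 22, 3, 48  ⇒  Σ = 81
Area = |Σ|/2 = 40.5.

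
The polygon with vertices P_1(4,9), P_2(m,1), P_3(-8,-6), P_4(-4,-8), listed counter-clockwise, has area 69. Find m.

The doubled signed area Σ (x_i y_{i+1} − x_{i+1} y_i) is linear in m.
With m=0 it equals 48; the coefficient of m is -15 (from the two edges through P_2).
So -15·m + 48 = 2·69 = 138 ⇒ m = -6.

-6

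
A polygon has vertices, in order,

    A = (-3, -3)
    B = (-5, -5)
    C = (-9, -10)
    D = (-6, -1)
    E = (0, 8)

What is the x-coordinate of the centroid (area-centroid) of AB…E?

Apply Gauss's area formula. First the cross-terms c_i = x_i·y_{i+1} − x_{i+1}·y_i:
  0, 5, -51, -48, 24  ⇒  2A = -70, A = -35.
Then Σ (x_i + x_{i+1})·c_i = 911, so x̄ = 911 / (6·(-35)) = -911/210.

-911/210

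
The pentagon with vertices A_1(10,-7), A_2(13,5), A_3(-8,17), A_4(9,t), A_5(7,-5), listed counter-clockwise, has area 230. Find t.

-17

The doubled signed area Σ (x_i y_{i+1} − x_{i+1} y_i) is linear in t.
With t=0 it equals 205; the coefficient of t is -15 (from the two edges through A_4).
So -15·t + 205 = 2·230 = 460 ⇒ t = -17.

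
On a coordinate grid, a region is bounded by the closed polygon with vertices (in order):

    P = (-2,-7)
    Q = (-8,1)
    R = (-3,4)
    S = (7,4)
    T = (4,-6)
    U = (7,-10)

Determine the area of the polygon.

Apply the surveyor's formula: 2A = Σ (x_i·y_{i+1} − x_{i+1}·y_i), indices taken mod 6.
P→Q: (-2)(1) − (-8)(-7) = -58
Q→R: (-8)(4) − (-3)(1) = -29
R→S: (-3)(4) − (7)(4) = -40
S→T: (7)(-6) − (4)(4) = -58
T→U: (4)(-10) − (7)(-6) = 2
U→P: (7)(-7) − (-2)(-10) = -69
Σ = -252
Area = |Σ|/2 = 126.

126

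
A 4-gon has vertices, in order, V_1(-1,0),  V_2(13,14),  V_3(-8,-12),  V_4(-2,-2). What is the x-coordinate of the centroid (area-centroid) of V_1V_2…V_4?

Apply the shoelace formula. First the cross-terms c_i = x_i·y_{i+1} − x_{i+1}·y_i:
  -14, -44, -8, -2  ⇒  2A = -68, A = -34.
Then Σ (x_i + x_{i+1})·c_i = -302, so x̄ = -302 / (6·(-34)) = 151/102.

151/102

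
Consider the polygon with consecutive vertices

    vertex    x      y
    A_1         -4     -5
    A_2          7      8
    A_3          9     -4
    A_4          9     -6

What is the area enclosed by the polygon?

92

Σ = (3) + (-100) + (-18) + (-69) = -184
Area = |Σ|/2 = 92.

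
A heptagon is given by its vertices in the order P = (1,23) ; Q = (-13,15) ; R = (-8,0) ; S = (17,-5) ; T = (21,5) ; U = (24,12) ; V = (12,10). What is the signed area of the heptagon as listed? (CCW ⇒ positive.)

579

P→Q: (1)(15) − (-13)(23) = 314
Q→R: (-13)(0) − (-8)(15) = 120
R→S: (-8)(-5) − (17)(0) = 40
S→T: (17)(5) − (21)(-5) = 190
T→U: (21)(12) − (24)(5) = 132
U→V: (24)(10) − (12)(12) = 96
V→P: (12)(23) − (1)(10) = 266
Σ = 1158
Signed area = Σ/2 = 579 (positive ⇒ counter-clockwise traversal).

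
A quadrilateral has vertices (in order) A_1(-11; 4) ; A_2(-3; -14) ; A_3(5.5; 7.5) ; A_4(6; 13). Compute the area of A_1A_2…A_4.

207

Apply the shoelace formula: 2A = Σ (x_i·y_{i+1} − x_{i+1}·y_i), indices taken mod 4.
A_1→A_2: (-11)(-14) − (-3)(4) = 166
A_2→A_3: (-3)(7.5) − (5.5)(-14) = 54.5
A_3→A_4: (5.5)(13) − (6)(7.5) = 26.5
A_4→A_1: (6)(4) − (-11)(13) = 167
Σ = 414
Area = |Σ|/2 = 207.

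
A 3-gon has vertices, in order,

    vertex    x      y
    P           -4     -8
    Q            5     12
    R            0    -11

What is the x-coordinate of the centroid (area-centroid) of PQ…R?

Apply Gauss's area formula. First the cross-terms c_i = x_i·y_{i+1} − x_{i+1}·y_i:
  -8, -55, -44  ⇒  2A = -107, A = -53.5.
Then Σ (x_i + x_{i+1})·c_i = -107, so x̄ = -107 / (6·(-53.5)) = 1/3.

1/3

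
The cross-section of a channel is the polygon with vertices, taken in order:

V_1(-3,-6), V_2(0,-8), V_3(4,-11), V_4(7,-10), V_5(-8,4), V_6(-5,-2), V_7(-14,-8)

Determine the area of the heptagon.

Apply the shoelace (surveyor's) formula: 2A = Σ (x_i·y_{i+1} − x_{i+1}·y_i), indices taken mod 7.
Cross-terms: 24, 32, 37, -52, 36, 12, 60  ⇒  Σ = 149
Area = |Σ|/2 = 74.5.

74.5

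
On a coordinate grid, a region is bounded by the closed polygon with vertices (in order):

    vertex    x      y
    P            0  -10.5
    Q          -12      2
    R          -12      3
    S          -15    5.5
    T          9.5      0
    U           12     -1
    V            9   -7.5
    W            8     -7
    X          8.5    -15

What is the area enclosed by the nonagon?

227.25

Σ = (-126) + (-12) + (-21) + (-52.25) + (-9.5) + (-81) + (-3) + (-60.5) + (-89.25) = -454.5
Area = |Σ|/2 = 227.25.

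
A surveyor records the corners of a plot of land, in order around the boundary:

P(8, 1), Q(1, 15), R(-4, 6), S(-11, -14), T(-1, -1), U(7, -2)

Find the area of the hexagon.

168

Apply the surveyor's formula: 2A = Σ (x_i·y_{i+1} − x_{i+1}·y_i), indices taken mod 6.
P→Q: (8)(15) − (1)(1) = 119
Q→R: (1)(6) − (-4)(15) = 66
R→S: (-4)(-14) − (-11)(6) = 122
S→T: (-11)(-1) − (-1)(-14) = -3
T→U: (-1)(-2) − (7)(-1) = 9
U→P: (7)(1) − (8)(-2) = 23
Σ = 336
Area = |Σ|/2 = 168.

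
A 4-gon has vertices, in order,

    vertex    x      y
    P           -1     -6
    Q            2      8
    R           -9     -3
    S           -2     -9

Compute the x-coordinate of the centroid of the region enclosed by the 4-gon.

Apply the surveyor's formula. First the cross-terms c_i = x_i·y_{i+1} − x_{i+1}·y_i:
  4, 66, 75, 3  ⇒  2A = 148, A = 74.
Then Σ (x_i + x_{i+1})·c_i = -1292, so x̄ = -1292 / (6·74) = -323/111.

-323/111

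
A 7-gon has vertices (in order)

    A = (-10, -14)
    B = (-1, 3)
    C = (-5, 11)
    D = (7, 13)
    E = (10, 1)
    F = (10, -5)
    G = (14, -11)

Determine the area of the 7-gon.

355.5

Σ = (-44) + (4) + (-142) + (-123) + (-60) + (-40) + (-306) = -711
Area = |Σ|/2 = 355.5.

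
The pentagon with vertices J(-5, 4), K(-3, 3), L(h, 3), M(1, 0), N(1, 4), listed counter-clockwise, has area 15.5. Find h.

-6

The doubled signed area Σ (x_i y_{i+1} − x_{i+1} y_i) is linear in h.
With h=0 it equals 13; the coefficient of h is -3 (from the two edges through L).
So -3·h + 13 = 2·15.5 = 31 ⇒ h = -6.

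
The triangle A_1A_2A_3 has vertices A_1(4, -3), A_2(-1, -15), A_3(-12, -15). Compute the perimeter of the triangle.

44

|A_1A_2| = √((-5)² + (-12)²) = √169 = 13
|A_2A_3| = √((-11)² + (0)²) = √121 = 11
|A_3A_1| = √((16)² + (12)²) = √400 = 20
Perimeter = 13 + 11 + 20 = 44.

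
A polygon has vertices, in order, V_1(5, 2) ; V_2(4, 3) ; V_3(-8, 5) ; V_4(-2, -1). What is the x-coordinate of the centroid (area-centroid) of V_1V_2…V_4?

-29/21

Apply the shoelace formula. First the cross-terms c_i = x_i·y_{i+1} − x_{i+1}·y_i:
  7, 44, 18, 1  ⇒  2A = 70, A = 35.
Then Σ (x_i + x_{i+1})·c_i = -290, so x̄ = -290 / (6·35) = -29/21.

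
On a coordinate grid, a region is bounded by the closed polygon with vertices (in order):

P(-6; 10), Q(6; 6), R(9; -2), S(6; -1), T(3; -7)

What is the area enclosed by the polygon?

105

Σ = (-96) + (-66) + (3) + (-39) + (-12) = -210
Area = |Σ|/2 = 105.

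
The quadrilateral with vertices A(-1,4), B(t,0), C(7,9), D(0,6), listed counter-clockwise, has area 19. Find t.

The doubled signed area Σ (x_i y_{i+1} − x_{i+1} y_i) is linear in t.
With t=0 it equals 48; the coefficient of t is 5 (from the two edges through B).
So 5·t + 48 = 2·19 = 38 ⇒ t = -2.

-2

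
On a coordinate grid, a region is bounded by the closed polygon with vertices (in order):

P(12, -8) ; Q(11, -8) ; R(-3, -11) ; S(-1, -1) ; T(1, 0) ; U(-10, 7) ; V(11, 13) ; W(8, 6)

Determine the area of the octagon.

Apply Gauss's area formula: 2A = Σ (x_i·y_{i+1} − x_{i+1}·y_i), indices taken mod 8.
Σ = (-8) + (-145) + (-8) + (1) + (7) + (-207) + (-38) + (-136) = -534
Area = |Σ|/2 = 267.

267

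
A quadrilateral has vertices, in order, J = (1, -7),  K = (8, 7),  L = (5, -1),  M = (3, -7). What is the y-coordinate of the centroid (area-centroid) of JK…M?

Apply the surveyor's formula. First the cross-terms c_i = x_i·y_{i+1} − x_{i+1}·y_i:
  63, -43, -32, -14  ⇒  2A = -26, A = -13.
Then Σ (y_i + y_{i+1})·c_i = 194, so ȳ = 194 / (6·(-13)) = -97/39.

-97/39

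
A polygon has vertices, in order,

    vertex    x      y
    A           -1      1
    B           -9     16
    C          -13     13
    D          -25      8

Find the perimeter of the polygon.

60

|AB| = √((-8)² + (15)²) = √289 = 17
|BC| = √((-4)² + (-3)²) = √25 = 5
|CD| = √((-12)² + (-5)²) = √169 = 13
|DA| = √((24)² + (-7)²) = √625 = 25
Perimeter = 17 + 5 + 13 + 25 = 60.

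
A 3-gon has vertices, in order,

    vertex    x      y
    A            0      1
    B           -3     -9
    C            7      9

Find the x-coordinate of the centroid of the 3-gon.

4/3

Apply the shoelace formula. First the cross-terms c_i = x_i·y_{i+1} − x_{i+1}·y_i:
  3, 36, 7  ⇒  2A = 46, A = 23.
Then Σ (x_i + x_{i+1})·c_i = 184, so x̄ = 184 / (6·23) = 4/3.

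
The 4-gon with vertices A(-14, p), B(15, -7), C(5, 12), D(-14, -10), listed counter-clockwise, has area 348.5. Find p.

-14

Write out the shoelace sum; only the two edges meeting at A involve p:
2·Area = [((-14)·p − (-14)·(-10)) + ((-14)·(-7) − 15·p)] + 333
       = -29·p + 291 = 697
⇒ p = -14.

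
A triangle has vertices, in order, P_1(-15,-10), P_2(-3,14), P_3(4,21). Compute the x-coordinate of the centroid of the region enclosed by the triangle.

-14/3

Apply Gauss's area formula. First the cross-terms c_i = x_i·y_{i+1} − x_{i+1}·y_i:
  -240, -119, 275  ⇒  2A = -84, A = -42.
Then Σ (x_i + x_{i+1})·c_i = 1176, so x̄ = 1176 / (6·(-42)) = -14/3.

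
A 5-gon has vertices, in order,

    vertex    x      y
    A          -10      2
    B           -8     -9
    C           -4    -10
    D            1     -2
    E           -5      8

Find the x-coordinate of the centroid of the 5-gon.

-883/177

Apply the shoelace (surveyor's) formula. First the cross-terms c_i = x_i·y_{i+1} − x_{i+1}·y_i:
  106, 44, 18, -2, 70  ⇒  2A = 236, A = 118.
Then Σ (x_i + x_{i+1})·c_i = -3532, so x̄ = -3532 / (6·118) = -883/177.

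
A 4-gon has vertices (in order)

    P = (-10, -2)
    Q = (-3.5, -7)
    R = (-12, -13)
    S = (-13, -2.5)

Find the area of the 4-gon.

Apply the shoelace formula: 2A = Σ (x_i·y_{i+1} − x_{i+1}·y_i), indices taken mod 4.
P→Q: (-10)(-7) − (-3.5)(-2) = 63
Q→R: (-3.5)(-13) − (-12)(-7) = -38.5
R→S: (-12)(-2.5) − (-13)(-13) = -139
S→P: (-13)(-2) − (-10)(-2.5) = 1
Σ = -113.5
Area = |Σ|/2 = 56.75.

56.75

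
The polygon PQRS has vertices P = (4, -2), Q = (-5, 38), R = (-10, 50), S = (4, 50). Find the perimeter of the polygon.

120

|PQ| = √((-9)² + (40)²) = √1681 = 41
|QR| = √((-5)² + (12)²) = √169 = 13
|RS| = √((14)² + (0)²) = √196 = 14
|SP| = √((0)² + (-52)²) = √2704 = 52
Perimeter = 41 + 13 + 14 + 52 = 120.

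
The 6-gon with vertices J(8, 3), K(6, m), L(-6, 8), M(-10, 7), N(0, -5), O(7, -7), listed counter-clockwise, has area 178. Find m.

9

The doubled signed area Σ (x_i y_{i+1} − x_{i+1} y_i) is linear in m.
With m=0 it equals 230; the coefficient of m is 14 (from the two edges through K).
So 14·m + 230 = 2·178 = 356 ⇒ m = 9.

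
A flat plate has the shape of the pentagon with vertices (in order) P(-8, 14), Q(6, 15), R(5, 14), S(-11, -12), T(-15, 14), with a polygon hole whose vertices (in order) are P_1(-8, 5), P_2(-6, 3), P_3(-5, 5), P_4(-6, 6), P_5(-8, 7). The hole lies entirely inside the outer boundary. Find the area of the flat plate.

Outer boundary:
Apply Gauss's area formula: 2A = Σ (x_i·y_{i+1} − x_{i+1}·y_i), indices taken mod 5.
P→Q: (-8)(15) − (6)(14) = -204
Q→R: (6)(14) − (5)(15) = 9
R→S: (5)(-12) − (-11)(14) = 94
S→T: (-11)(14) − (-15)(-12) = -334
T→P: (-15)(14) − (-8)(14) = -98
Σ = -533
Area = |Σ|/2 = 266.5.
Hole:
Cross-terms: 6, -15, 0, 6, 16  ⇒  Σ = 13
Area = |Σ|/2 = 6.5.
Net area = 266.5 − 6.5 = 260.

260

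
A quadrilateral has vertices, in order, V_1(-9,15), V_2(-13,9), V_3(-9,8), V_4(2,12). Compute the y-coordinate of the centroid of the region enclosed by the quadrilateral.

Apply the shoelace formula. First the cross-terms c_i = x_i·y_{i+1} − x_{i+1}·y_i:
  114, -23, -124, 138  ⇒  2A = 105, A = 52.5.
Then Σ (y_i + y_{i+1})·c_i = 3591, so ȳ = 3591 / (6·52.5) = 11.4.

11.4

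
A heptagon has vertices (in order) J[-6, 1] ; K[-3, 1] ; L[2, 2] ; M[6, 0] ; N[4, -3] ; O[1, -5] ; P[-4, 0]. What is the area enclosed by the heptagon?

Apply the surveyor's formula: 2A = Σ (x_i·y_{i+1} − x_{i+1}·y_i), indices taken mod 7.
Σ = (-3) + (-8) + (-12) + (-18) + (-17) + (-20) + (-4) = -82
Area = |Σ|/2 = 41.

41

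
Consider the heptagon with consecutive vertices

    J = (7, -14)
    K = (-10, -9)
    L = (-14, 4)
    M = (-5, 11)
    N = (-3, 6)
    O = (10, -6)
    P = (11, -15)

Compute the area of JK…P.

337.5

Apply the shoelace formula: 2A = Σ (x_i·y_{i+1} − x_{i+1}·y_i), indices taken mod 7.
Cross-terms: -203, -166, -134, 3, -42, -84, -49  ⇒  Σ = -675
Area = |Σ|/2 = 337.5.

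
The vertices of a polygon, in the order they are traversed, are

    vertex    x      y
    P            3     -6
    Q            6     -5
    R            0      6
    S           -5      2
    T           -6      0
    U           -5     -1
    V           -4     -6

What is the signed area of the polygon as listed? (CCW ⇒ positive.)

Apply the shoelace (surveyor's) formula: 2A = Σ (x_i·y_{i+1} − x_{i+1}·y_i), indices taken mod 7.
Cross-terms: 21, 36, 30, 12, 6, 26, 42  ⇒  Σ = 173
Signed area = Σ/2 = 86.5 (positive ⇒ counter-clockwise traversal).

86.5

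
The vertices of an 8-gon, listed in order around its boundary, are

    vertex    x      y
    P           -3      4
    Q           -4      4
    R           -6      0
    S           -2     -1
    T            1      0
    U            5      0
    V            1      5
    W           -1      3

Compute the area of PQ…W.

36.5

Σ = (4) + (24) + (6) + (1) + (0) + (25) + (8) + (5) = 73
Area = |Σ|/2 = 36.5.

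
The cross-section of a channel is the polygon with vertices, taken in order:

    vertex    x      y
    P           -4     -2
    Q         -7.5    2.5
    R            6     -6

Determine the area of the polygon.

Cross-terms: -25, 30, -36  ⇒  Σ = -31
Area = |Σ|/2 = 15.5.

15.5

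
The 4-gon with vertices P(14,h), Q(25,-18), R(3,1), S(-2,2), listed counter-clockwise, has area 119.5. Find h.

The doubled signed area Σ (x_i y_{i+1} − x_{i+1} y_i) is linear in h.
With h=0 it equals -193; the coefficient of h is -27 (from the two edges through P).
So -27·h + -193 = 2·119.5 = 239 ⇒ h = -16.

-16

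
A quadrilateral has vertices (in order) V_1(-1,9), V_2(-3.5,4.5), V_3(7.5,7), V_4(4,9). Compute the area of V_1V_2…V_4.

Σ = (27) + (-58.25) + (39.5) + (45) = 53.25
Area = |Σ|/2 = 26.625.

26.625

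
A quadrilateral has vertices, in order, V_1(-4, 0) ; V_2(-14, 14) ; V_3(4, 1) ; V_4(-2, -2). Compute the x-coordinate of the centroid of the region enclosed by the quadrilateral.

-436/105

Apply the shoelace formula. First the cross-terms c_i = x_i·y_{i+1} − x_{i+1}·y_i:
  -56, -70, -6, -8  ⇒  2A = -140, A = -70.
Then Σ (x_i + x_{i+1})·c_i = 1744, so x̄ = 1744 / (6·(-70)) = -436/105.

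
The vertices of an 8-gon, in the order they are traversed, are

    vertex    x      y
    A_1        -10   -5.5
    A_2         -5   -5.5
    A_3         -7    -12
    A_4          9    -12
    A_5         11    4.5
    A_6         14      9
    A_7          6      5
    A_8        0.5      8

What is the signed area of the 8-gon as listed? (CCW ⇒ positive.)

Apply the shoelace formula: 2A = Σ (x_i·y_{i+1} − x_{i+1}·y_i), indices taken mod 8.
Σ = (27.5) + (21.5) + (192) + (172.5) + (36) + (16) + (45.5) + (77.25) = 588.25
Signed area = Σ/2 = 294.125 (positive ⇒ counter-clockwise traversal).

294.125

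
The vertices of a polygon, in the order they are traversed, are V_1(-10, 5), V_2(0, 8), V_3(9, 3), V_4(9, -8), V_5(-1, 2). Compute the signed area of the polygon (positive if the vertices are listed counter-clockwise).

-113

Cross-terms: -80, -72, -99, 10, 15  ⇒  Σ = -226
Signed area = Σ/2 = -113 (negative ⇒ clockwise traversal).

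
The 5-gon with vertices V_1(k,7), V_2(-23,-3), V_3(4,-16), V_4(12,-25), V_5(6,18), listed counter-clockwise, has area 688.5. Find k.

The doubled signed area Σ (x_i y_{i+1} − x_{i+1} y_i) is linear in k.
With k=0 it equals 1041; the coefficient of k is -21 (from the two edges through V_1).
So -21·k + 1041 = 2·688.5 = 1377 ⇒ k = -16.

-16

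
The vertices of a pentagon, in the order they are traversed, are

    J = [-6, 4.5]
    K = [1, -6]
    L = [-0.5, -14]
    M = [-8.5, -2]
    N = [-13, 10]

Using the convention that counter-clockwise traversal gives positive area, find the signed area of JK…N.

Cross-terms: 31.5, -17, -118, -111, 1.5  ⇒  Σ = -213
Signed area = Σ/2 = -106.5 (negative ⇒ clockwise traversal).

-106.5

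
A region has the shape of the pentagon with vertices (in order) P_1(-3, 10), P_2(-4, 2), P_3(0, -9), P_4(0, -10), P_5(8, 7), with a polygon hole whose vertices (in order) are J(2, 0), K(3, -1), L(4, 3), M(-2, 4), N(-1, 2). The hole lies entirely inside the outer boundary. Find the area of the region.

Outer boundary:
Apply the shoelace (surveyor's) formula: 2A = Σ (x_i·y_{i+1} − x_{i+1}·y_i), indices taken mod 5.
Σ = (34) + (36) + (0) + (80) + (101) = 251
Area = |Σ|/2 = 125.5.
Hole:
Apply the surveyor's formula: 2A = Σ (x_i·y_{i+1} − x_{i+1}·y_i), indices taken mod 5.
Cross-terms: -2, 13, 22, 0, -4  ⇒  Σ = 29
Area = |Σ|/2 = 14.5.
Net area = 125.5 − 14.5 = 111.

111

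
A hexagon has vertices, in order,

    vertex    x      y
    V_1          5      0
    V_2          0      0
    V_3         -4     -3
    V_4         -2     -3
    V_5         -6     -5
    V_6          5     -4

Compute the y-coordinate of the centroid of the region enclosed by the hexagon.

-493/201

Apply the shoelace formula. First the cross-terms c_i = x_i·y_{i+1} − x_{i+1}·y_i:
  0, 0, 6, -8, 49, 20  ⇒  2A = 67, A = 33.5.
Then Σ (y_i + y_{i+1})·c_i = -493, so ȳ = -493 / (6·33.5) = -493/201.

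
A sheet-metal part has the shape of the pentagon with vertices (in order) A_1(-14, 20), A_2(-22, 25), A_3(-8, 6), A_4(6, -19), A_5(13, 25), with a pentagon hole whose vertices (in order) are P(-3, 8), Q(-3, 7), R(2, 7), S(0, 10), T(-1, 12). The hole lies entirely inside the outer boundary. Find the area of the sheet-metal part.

Outer boundary:
Cross-terms: 90, 68, 116, 397, 610  ⇒  Σ = 1281
Area = |Σ|/2 = 640.5.
Hole:
Σ = (3) + (-35) + (20) + (10) + (28) = 26
Area = |Σ|/2 = 13.
Net area = 640.5 − 13 = 627.5.

627.5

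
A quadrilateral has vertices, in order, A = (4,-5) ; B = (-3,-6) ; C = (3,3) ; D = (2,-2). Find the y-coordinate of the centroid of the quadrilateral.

-101/33

Apply the shoelace formula. First the cross-terms c_i = x_i·y_{i+1} − x_{i+1}·y_i:
  -39, 9, -12, -2  ⇒  2A = -44, A = -22.
Then Σ (y_i + y_{i+1})·c_i = 404, so ȳ = 404 / (6·(-22)) = -101/33.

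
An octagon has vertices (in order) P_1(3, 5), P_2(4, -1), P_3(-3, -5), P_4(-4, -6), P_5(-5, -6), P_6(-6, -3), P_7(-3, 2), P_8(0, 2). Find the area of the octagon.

54

Σ = (-23) + (-23) + (-2) + (-6) + (-21) + (-21) + (-6) + (-6) = -108
Area = |Σ|/2 = 54.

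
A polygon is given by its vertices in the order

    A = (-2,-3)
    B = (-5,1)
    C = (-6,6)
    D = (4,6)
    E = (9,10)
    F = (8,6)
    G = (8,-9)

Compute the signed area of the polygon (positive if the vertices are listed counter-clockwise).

-151.5

Apply Gauss's area formula: 2A = Σ (x_i·y_{i+1} − x_{i+1}·y_i), indices taken mod 7.
Cross-terms: -17, -24, -60, -14, -26, -120, -42  ⇒  Σ = -303
Signed area = Σ/2 = -151.5 (negative ⇒ clockwise traversal).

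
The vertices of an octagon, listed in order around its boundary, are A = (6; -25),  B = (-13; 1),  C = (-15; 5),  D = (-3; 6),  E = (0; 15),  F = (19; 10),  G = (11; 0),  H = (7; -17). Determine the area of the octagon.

Cross-terms: -319, -50, -75, -45, -285, -110, -187, -73  ⇒  Σ = -1144
Area = |Σ|/2 = 572.

572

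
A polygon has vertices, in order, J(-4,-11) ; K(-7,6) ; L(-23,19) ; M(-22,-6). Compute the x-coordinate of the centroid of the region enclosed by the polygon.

Apply Gauss's area formula. First the cross-terms c_i = x_i·y_{i+1} − x_{i+1}·y_i:
  -101, 5, 556, 218  ⇒  2A = 678, A = 339.
Then Σ (x_i + x_{i+1})·c_i = -29727, so x̄ = -29727 / (6·339) = -3303/226.

-3303/226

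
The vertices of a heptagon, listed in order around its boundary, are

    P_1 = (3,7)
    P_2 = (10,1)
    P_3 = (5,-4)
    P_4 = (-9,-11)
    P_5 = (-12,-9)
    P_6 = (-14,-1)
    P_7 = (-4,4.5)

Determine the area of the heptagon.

238.25

Apply the surveyor's formula: 2A = Σ (x_i·y_{i+1} − x_{i+1}·y_i), indices taken mod 7.
Cross-terms: -67, -45, -91, -51, -114, -67, -41.5  ⇒  Σ = -476.5
Area = |Σ|/2 = 238.25.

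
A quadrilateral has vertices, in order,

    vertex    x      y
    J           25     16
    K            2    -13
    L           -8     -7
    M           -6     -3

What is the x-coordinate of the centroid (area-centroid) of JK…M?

Apply Gauss's area formula. First the cross-terms c_i = x_i·y_{i+1} − x_{i+1}·y_i:
  -357, -118, -18, -21  ⇒  2A = -514, A = -257.
Then Σ (x_i + x_{i+1})·c_i = -9078, so x̄ = -9078 / (6·(-257)) = 1513/257.

1513/257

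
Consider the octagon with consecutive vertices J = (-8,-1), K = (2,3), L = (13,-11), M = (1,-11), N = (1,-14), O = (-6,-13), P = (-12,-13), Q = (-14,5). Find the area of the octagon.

290.5

Σ = (-22) + (-61) + (-132) + (-3) + (-97) + (-78) + (-242) + (54) = -581
Area = |Σ|/2 = 290.5.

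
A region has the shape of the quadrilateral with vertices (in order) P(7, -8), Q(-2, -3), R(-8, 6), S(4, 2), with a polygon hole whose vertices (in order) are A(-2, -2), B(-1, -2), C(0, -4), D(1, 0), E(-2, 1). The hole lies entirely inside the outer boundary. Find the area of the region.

71

Outer boundary:
P→Q: (7)(-3) − (-2)(-8) = -37
Q→R: (-2)(6) − (-8)(-3) = -36
R→S: (-8)(2) − (4)(6) = -40
S→P: (4)(-8) − (7)(2) = -46
Σ = -159
Area = |Σ|/2 = 79.5.
Hole:
A→B: (-2)(-2) − (-1)(-2) = 2
B→C: (-1)(-4) − (0)(-2) = 4
C→D: (0)(0) − (1)(-4) = 4
D→E: (1)(1) − (-2)(0) = 1
E→A: (-2)(-2) − (-2)(1) = 6
Σ = 17
Area = |Σ|/2 = 8.5.
Net area = 79.5 − 8.5 = 71.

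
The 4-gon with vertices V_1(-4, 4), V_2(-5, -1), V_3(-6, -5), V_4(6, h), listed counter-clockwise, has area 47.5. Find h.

The doubled signed area Σ (x_i y_{i+1} − x_{i+1} y_i) is linear in h.
With h=0 it equals 97; the coefficient of h is -2 (from the two edges through V_4).
So -2·h + 97 = 2·47.5 = 95 ⇒ h = 1.

1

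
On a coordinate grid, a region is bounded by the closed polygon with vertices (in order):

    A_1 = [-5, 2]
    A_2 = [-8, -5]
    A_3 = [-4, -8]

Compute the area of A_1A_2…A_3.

Apply the surveyor's formula: 2A = Σ (x_i·y_{i+1} − x_{i+1}·y_i), indices taken mod 3.
Cross-terms: 41, 44, -48  ⇒  Σ = 37
Area = |Σ|/2 = 18.5.

18.5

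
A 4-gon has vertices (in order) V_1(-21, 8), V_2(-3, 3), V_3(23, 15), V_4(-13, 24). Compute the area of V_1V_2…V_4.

497

Apply Gauss's area formula: 2A = Σ (x_i·y_{i+1} − x_{i+1}·y_i), indices taken mod 4.
Cross-terms: -39, -114, 747, 400  ⇒  Σ = 994
Area = |Σ|/2 = 497.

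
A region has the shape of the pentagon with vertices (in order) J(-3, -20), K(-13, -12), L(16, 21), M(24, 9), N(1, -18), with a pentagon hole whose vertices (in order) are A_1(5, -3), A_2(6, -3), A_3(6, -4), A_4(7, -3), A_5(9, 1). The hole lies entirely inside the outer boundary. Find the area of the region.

585.5

Outer boundary:
Apply the shoelace (surveyor's) formula: 2A = Σ (x_i·y_{i+1} − x_{i+1}·y_i), indices taken mod 5.
J→K: (-3)(-12) − (-13)(-20) = -224
K→L: (-13)(21) − (16)(-12) = -81
L→M: (16)(9) − (24)(21) = -360
M→N: (24)(-18) − (1)(9) = -441
N→J: (1)(-20) − (-3)(-18) = -74
Σ = -1180
Area = |Σ|/2 = 590.
Hole:
Apply Gauss's area formula: 2A = Σ (x_i·y_{i+1} − x_{i+1}·y_i), indices taken mod 5.
A_1→A_2: (5)(-3) − (6)(-3) = 3
A_2→A_3: (6)(-4) − (6)(-3) = -6
A_3→A_4: (6)(-3) − (7)(-4) = 10
A_4→A_5: (7)(1) − (9)(-3) = 34
A_5→A_1: (9)(-3) − (5)(1) = -32
Σ = 9
Area = |Σ|/2 = 4.5.
Net area = 590 − 4.5 = 585.5.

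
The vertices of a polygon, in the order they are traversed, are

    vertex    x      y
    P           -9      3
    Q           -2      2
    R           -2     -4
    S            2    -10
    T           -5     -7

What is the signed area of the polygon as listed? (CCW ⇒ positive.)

Cross-terms: -12, 12, 28, -64, -78  ⇒  Σ = -114
Signed area = Σ/2 = -57 (negative ⇒ clockwise traversal).

-57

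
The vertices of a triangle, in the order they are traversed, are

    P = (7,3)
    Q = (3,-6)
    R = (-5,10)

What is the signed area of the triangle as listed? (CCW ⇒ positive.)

Apply Gauss's area formula: 2A = Σ (x_i·y_{i+1} − x_{i+1}·y_i), indices taken mod 3.
Cross-terms: -51, 0, -85  ⇒  Σ = -136
Signed area = Σ/2 = -68 (negative ⇒ clockwise traversal).

-68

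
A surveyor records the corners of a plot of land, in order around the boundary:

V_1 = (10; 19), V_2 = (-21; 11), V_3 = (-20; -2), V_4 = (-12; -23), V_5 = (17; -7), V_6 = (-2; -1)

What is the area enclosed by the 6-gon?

Apply the surveyor's formula: 2A = Σ (x_i·y_{i+1} − x_{i+1}·y_i), indices taken mod 6.
V_1→V_2: (10)(11) − (-21)(19) = 509
V_2→V_3: (-21)(-2) − (-20)(11) = 262
V_3→V_4: (-20)(-23) − (-12)(-2) = 436
V_4→V_5: (-12)(-7) − (17)(-23) = 475
V_5→V_6: (17)(-1) − (-2)(-7) = -31
V_6→V_1: (-2)(19) − (10)(-1) = -28
Σ = 1623
Area = |Σ|/2 = 811.5.

811.5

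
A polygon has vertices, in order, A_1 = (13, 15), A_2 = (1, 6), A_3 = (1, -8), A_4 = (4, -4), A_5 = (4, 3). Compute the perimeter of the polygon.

56

|A_1A_2| = √((-12)² + (-9)²) = √225 = 15
|A_2A_3| = √((0)² + (-14)²) = √196 = 14
|A_3A_4| = √((3)² + (4)²) = √25 = 5
|A_4A_5| = √((0)² + (7)²) = √49 = 7
|A_5A_1| = √((9)² + (12)²) = √225 = 15
Perimeter = 15 + 14 + 5 + 7 + 15 = 56.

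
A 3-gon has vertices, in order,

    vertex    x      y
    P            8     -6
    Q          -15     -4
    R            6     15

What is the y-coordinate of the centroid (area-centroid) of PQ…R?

5/3

Apply Gauss's area formula. First the cross-terms c_i = x_i·y_{i+1} − x_{i+1}·y_i:
  -122, -201, -156  ⇒  2A = -479, A = -239.5.
Then Σ (y_i + y_{i+1})·c_i = -2395, so ȳ = -2395 / (6·(-239.5)) = 5/3.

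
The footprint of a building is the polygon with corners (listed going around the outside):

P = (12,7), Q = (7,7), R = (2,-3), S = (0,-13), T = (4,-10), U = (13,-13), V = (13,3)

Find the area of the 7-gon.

Σ = (35) + (-35) + (-26) + (52) + (78) + (208) + (55) = 367
Area = |Σ|/2 = 183.5.

183.5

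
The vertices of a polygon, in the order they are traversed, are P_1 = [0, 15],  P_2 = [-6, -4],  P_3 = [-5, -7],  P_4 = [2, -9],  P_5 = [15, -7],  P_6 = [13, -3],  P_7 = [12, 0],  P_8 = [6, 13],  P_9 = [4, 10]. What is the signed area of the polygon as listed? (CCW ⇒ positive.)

Apply the surveyor's formula: 2A = Σ (x_i·y_{i+1} − x_{i+1}·y_i), indices taken mod 9.
P_1→P_2: (0)(-4) − (-6)(15) = 90
P_2→P_3: (-6)(-7) − (-5)(-4) = 22
P_3→P_4: (-5)(-9) − (2)(-7) = 59
P_4→P_5: (2)(-7) − (15)(-9) = 121
P_5→P_6: (15)(-3) − (13)(-7) = 46
P_6→P_7: (13)(0) − (12)(-3) = 36
P_7→P_8: (12)(13) − (6)(0) = 156
P_8→P_9: (6)(10) − (4)(13) = 8
P_9→P_1: (4)(15) − (0)(10) = 60
Σ = 598
Signed area = Σ/2 = 299 (positive ⇒ counter-clockwise traversal).

299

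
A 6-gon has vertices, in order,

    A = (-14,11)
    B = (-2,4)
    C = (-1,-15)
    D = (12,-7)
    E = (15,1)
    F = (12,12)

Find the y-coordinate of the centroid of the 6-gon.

282/193

Apply the shoelace formula. First the cross-terms c_i = x_i·y_{i+1} − x_{i+1}·y_i:
  -34, 34, 187, 117, 168, 300  ⇒  2A = 772, A = 386.
Then Σ (y_i + y_{i+1})·c_i = 3384, so ȳ = 3384 / (6·386) = 282/193.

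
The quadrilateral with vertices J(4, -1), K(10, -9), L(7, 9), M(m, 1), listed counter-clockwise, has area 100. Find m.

The doubled signed area Σ (x_i y_{i+1} − x_{i+1} y_i) is linear in m.
With m=0 it equals 130; the coefficient of m is -10 (from the two edges through M).
So -10·m + 130 = 2·100 = 200 ⇒ m = -7.

-7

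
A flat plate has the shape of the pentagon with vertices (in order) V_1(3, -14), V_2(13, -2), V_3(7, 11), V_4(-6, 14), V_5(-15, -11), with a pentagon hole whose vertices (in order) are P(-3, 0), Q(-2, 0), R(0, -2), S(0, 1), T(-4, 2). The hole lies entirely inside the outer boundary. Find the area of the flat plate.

501

Outer boundary:
V_1→V_2: (3)(-2) − (13)(-14) = 176
V_2→V_3: (13)(11) − (7)(-2) = 157
V_3→V_4: (7)(14) − (-6)(11) = 164
V_4→V_5: (-6)(-11) − (-15)(14) = 276
V_5→V_1: (-15)(-14) − (3)(-11) = 243
Σ = 1016
Area = |Σ|/2 = 508.
Hole:
Apply the shoelace (surveyor's) formula: 2A = Σ (x_i·y_{i+1} − x_{i+1}·y_i), indices taken mod 5.
Σ = (0) + (4) + (0) + (4) + (6) = 14
Area = |Σ|/2 = 7.
Net area = 508 − 7 = 501.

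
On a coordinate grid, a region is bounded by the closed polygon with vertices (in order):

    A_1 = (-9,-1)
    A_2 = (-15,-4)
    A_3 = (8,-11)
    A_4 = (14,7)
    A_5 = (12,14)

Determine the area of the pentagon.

Apply the shoelace formula: 2A = Σ (x_i·y_{i+1} − x_{i+1}·y_i), indices taken mod 5.
Cross-terms: 21, 197, 210, 112, 114  ⇒  Σ = 654
Area = |Σ|/2 = 327.

327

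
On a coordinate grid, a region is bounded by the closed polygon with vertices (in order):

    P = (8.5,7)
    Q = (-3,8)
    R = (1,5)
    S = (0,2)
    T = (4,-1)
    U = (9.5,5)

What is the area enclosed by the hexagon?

Apply the shoelace (surveyor's) formula: 2A = Σ (x_i·y_{i+1} − x_{i+1}·y_i), indices taken mod 6.
Σ = (89) + (-23) + (2) + (-8) + (29.5) + (24) = 113.5
Area = |Σ|/2 = 56.75.

56.75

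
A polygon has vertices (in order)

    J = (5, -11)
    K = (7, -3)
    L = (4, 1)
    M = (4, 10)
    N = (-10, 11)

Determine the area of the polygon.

158

Cross-terms: 62, 19, 36, 144, 55  ⇒  Σ = 316
Area = |Σ|/2 = 158.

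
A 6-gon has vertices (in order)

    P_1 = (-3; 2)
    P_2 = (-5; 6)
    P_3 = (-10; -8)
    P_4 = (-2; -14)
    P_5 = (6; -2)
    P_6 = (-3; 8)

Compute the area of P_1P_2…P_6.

182

Σ = (-8) + (100) + (124) + (88) + (42) + (18) = 364
Area = |Σ|/2 = 182.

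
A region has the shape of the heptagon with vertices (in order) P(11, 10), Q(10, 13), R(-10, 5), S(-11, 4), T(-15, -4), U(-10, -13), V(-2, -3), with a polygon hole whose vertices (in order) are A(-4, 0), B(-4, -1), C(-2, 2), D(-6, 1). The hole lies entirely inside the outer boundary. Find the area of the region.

253

Outer boundary:
Cross-terms: 43, 180, 15, 104, 155, 4, 13  ⇒  Σ = 514
Area = |Σ|/2 = 257.
Hole:
A→B: (-4)(-1) − (-4)(0) = 4
B→C: (-4)(2) − (-2)(-1) = -10
C→D: (-2)(1) − (-6)(2) = 10
D→A: (-6)(0) − (-4)(1) = 4
Σ = 8
Area = |Σ|/2 = 4.
Net area = 257 − 4 = 253.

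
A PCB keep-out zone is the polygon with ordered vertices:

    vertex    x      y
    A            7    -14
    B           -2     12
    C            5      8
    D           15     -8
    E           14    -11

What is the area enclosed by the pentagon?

176

Σ = (56) + (-76) + (-160) + (-53) + (-119) = -352
Area = |Σ|/2 = 176.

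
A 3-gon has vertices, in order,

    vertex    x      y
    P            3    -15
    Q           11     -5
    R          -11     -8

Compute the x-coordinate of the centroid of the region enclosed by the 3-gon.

Apply the surveyor's formula. First the cross-terms c_i = x_i·y_{i+1} − x_{i+1}·y_i:
  150, -143, 189  ⇒  2A = 196, A = 98.
Then Σ (x_i + x_{i+1})·c_i = 588, so x̄ = 588 / (6·98) = 1.

1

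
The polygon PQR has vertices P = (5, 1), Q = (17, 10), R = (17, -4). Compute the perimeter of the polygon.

|PQ| = √((12)² + (9)²) = √225 = 15
|QR| = √((0)² + (-14)²) = √196 = 14
|RP| = √((-12)² + (5)²) = √169 = 13
Perimeter = 15 + 14 + 13 = 42.

42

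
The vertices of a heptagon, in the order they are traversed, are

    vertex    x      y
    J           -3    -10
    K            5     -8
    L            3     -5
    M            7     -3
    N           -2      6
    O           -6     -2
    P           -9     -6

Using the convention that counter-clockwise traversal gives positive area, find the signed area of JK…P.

132.5

Apply the shoelace (surveyor's) formula: 2A = Σ (x_i·y_{i+1} − x_{i+1}·y_i), indices taken mod 7.
J→K: (-3)(-8) − (5)(-10) = 74
K→L: (5)(-5) − (3)(-8) = -1
L→M: (3)(-3) − (7)(-5) = 26
M→N: (7)(6) − (-2)(-3) = 36
N→O: (-2)(-2) − (-6)(6) = 40
O→P: (-6)(-6) − (-9)(-2) = 18
P→J: (-9)(-10) − (-3)(-6) = 72
Σ = 265
Signed area = Σ/2 = 132.5 (positive ⇒ counter-clockwise traversal).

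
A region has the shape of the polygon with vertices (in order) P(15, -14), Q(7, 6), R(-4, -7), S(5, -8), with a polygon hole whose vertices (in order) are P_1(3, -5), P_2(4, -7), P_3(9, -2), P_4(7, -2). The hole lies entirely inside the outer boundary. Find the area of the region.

Outer boundary:
Apply Gauss's area formula: 2A = Σ (x_i·y_{i+1} − x_{i+1}·y_i), indices taken mod 4.
Σ = (188) + (-25) + (67) + (50) = 280
Area = |Σ|/2 = 140.
Hole:
Apply the surveyor's formula: 2A = Σ (x_i·y_{i+1} − x_{i+1}·y_i), indices taken mod 4.
Cross-terms: -1, 55, -4, -29  ⇒  Σ = 21
Area = |Σ|/2 = 10.5.
Net area = 140 − 10.5 = 129.5.

129.5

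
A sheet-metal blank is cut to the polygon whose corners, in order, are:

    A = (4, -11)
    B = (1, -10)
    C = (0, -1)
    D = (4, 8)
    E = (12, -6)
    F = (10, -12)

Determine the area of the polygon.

Apply the surveyor's formula: 2A = Σ (x_i·y_{i+1} − x_{i+1}·y_i), indices taken mod 6.
Cross-terms: -29, -1, 4, -120, -84, -62  ⇒  Σ = -292
Area = |Σ|/2 = 146.

146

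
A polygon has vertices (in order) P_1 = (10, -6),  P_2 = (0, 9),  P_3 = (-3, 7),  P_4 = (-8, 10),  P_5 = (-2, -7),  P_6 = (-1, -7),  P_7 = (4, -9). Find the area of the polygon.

P_1→P_2: (10)(9) − (0)(-6) = 90
P_2→P_3: (0)(7) − (-3)(9) = 27
P_3→P_4: (-3)(10) − (-8)(7) = 26
P_4→P_5: (-8)(-7) − (-2)(10) = 76
P_5→P_6: (-2)(-7) − (-1)(-7) = 7
P_6→P_7: (-1)(-9) − (4)(-7) = 37
P_7→P_1: (4)(-6) − (10)(-9) = 66
Σ = 329
Area = |Σ|/2 = 164.5.

164.5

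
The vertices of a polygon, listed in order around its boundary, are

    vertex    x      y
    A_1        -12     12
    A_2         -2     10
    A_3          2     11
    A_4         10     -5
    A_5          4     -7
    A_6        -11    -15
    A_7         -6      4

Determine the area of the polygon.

Cross-terms: -96, -42, -120, -50, -137, -134, -24  ⇒  Σ = -603
Area = |Σ|/2 = 301.5.

301.5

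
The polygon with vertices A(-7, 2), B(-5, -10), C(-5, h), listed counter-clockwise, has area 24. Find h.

Write out the shoelace sum; only the two edges meeting at C involve h:
2·Area = [((-5)·h − (-5)·(-10)) + ((-5)·2 − (-7)·h)] + 80
       = 2·h + 20 = 48
⇒ h = 14.

14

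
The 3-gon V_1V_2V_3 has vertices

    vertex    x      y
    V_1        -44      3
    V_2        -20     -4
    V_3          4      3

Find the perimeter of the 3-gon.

|V_1V_2| = √((24)² + (-7)²) = √625 = 25
|V_2V_3| = √((24)² + (7)²) = √625 = 25
|V_3V_1| = √((-48)² + (0)²) = √2304 = 48
Perimeter = 25 + 25 + 48 = 98.

98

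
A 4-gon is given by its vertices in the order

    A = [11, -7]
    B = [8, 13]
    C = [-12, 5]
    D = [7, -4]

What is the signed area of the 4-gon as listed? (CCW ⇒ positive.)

Apply the surveyor's formula: 2A = Σ (x_i·y_{i+1} − x_{i+1}·y_i), indices taken mod 4.
A→B: (11)(13) − (8)(-7) = 199
B→C: (8)(5) − (-12)(13) = 196
C→D: (-12)(-4) − (7)(5) = 13
D→A: (7)(-7) − (11)(-4) = -5
Σ = 403
Signed area = Σ/2 = 201.5 (positive ⇒ counter-clockwise traversal).

201.5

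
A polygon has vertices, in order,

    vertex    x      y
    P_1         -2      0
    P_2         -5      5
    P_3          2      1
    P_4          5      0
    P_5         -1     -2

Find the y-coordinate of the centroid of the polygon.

Apply Gauss's area formula. First the cross-terms c_i = x_i·y_{i+1} − x_{i+1}·y_i:
  -10, -15, -5, -10, -4  ⇒  2A = -44, A = -22.
Then Σ (y_i + y_{i+1})·c_i = -117, so ȳ = -117 / (6·(-22)) = 39/44.

39/44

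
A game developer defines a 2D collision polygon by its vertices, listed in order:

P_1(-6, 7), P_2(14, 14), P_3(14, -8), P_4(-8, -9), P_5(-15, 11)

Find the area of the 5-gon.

Apply Gauss's area formula: 2A = Σ (x_i·y_{i+1} − x_{i+1}·y_i), indices taken mod 5.
Cross-terms: -182, -308, -190, -223, -39  ⇒  Σ = -942
Area = |Σ|/2 = 471.

471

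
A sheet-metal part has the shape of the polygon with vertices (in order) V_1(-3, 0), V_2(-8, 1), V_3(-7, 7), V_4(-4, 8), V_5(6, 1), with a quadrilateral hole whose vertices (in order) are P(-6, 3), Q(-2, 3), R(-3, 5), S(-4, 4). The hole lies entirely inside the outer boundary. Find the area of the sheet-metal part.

Outer boundary:
Apply Gauss's area formula: 2A = Σ (x_i·y_{i+1} − x_{i+1}·y_i), indices taken mod 5.
Cross-terms: -3, -49, -28, -52, 3  ⇒  Σ = -129
Area = |Σ|/2 = 64.5.
Hole:
Apply the shoelace formula: 2A = Σ (x_i·y_{i+1} − x_{i+1}·y_i), indices taken mod 4.
Cross-terms: -12, -1, 8, 12  ⇒  Σ = 7
Area = |Σ|/2 = 3.5.
Net area = 64.5 − 3.5 = 61.

61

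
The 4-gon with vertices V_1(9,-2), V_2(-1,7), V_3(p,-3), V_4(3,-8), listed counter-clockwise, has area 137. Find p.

-9

The doubled signed area Σ (x_i y_{i+1} − x_{i+1} y_i) is linear in p.
With p=0 it equals 139; the coefficient of p is -15 (from the two edges through V_3).
So -15·p + 139 = 2·137 = 274 ⇒ p = -9.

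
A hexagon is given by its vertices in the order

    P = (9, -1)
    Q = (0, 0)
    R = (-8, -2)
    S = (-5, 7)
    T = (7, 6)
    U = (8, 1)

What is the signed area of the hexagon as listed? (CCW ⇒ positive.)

P→Q: (9)(0) − (0)(-1) = 0
Q→R: (0)(-2) − (-8)(0) = 0
R→S: (-8)(7) − (-5)(-2) = -66
S→T: (-5)(6) − (7)(7) = -79
T→U: (7)(1) − (8)(6) = -41
U→P: (8)(-1) − (9)(1) = -17
Σ = -203
Signed area = Σ/2 = -101.5 (negative ⇒ clockwise traversal).

-101.5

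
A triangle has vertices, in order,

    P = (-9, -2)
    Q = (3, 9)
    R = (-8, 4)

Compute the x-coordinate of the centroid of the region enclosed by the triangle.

Apply the shoelace formula. First the cross-terms c_i = x_i·y_{i+1} − x_{i+1}·y_i:
  -75, 84, 52  ⇒  2A = 61, A = 30.5.
Then Σ (x_i + x_{i+1})·c_i = -854, so x̄ = -854 / (6·30.5) = -14/3.

-14/3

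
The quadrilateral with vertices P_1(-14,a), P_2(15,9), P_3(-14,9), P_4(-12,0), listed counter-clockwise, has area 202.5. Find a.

The doubled signed area Σ (x_i y_{i+1} − x_{i+1} y_i) is linear in a.
With a=0 it equals 243; the coefficient of a is -27 (from the two edges through P_1).
So -27·a + 243 = 2·202.5 = 405 ⇒ a = -6.

-6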